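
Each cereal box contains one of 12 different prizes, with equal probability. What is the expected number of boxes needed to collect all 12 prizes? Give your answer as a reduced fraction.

After i distinct types are collected, each trial gives a new one with probability (12−i)/12, so the expected wait for the next new type is 12/(12−i).
E = 12/12 + 12/11 + 12/10 + 12/9 + 12/8 + 12/7 + 12/6 + 12/5 + 12/4 + 12/3 + 12/2 + 12/1 = 86021/2310.

86021/2310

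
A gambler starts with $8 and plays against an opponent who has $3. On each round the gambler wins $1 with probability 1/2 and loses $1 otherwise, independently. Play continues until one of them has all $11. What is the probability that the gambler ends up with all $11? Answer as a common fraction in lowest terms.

8/11

With a fair step, P(i) = ½P(i−1) + ½P(i+1) with P(0)=0, P(11)=1 has the linear solution P(i) = i/11.
P(8) = 8/11.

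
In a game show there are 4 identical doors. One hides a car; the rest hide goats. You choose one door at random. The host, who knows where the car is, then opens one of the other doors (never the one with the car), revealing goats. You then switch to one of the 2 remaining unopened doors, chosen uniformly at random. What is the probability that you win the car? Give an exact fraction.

Your original door holds the car with probability 1/4, so the other 3 collectively hold it with probability 3/4.
The host can always find an empty door to open, so this doesn't change that 3/4; it is now spread over the 2 remaining unopened doors.
P(win by switching) = (3/4) · (1/2) = 3/8.

3/8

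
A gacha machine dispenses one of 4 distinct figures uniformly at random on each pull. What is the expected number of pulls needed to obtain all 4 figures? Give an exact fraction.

After i distinct types are collected, each trial gives a new one with probability (4−i)/4, so the expected wait for the next new type is 4/(4−i).
E = 4/4 + 4/3 + 4/2 + 4/1 = 25/3.

25/3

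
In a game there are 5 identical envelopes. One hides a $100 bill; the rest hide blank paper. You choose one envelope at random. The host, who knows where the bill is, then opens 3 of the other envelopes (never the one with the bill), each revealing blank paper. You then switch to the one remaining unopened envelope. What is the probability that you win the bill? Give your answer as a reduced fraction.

Your original envelope holds the bill with probability 1/5, so the other 4 collectively hold it with probability 4/5.
The host can always find 3 empty envelopes to open, so the reveals don't change that 4/5; it is now spread over the 1 remaining unopened envelope.
P(win by switching) = (4/5) · (1/1) = 4/5.

4/5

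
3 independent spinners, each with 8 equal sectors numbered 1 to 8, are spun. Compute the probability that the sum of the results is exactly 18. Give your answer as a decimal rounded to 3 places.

0.055

There are 8^3 = 512 equally likely outcomes.
The number of ordered 3-tuples from {1,…,8} summing to 18 is 28.
P(sum = 18) = 28/512 = 7/128 ≈ 0.055.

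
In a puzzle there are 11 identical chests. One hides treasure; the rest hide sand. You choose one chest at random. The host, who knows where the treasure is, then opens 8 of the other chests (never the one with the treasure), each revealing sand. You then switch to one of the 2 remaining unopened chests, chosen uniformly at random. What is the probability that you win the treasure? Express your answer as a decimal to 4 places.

Your original chest holds the treasure with probability 1/11, so the other 10 collectively hold it with probability 10/11.
The host can always find 8 empty chests to open, so the reveals don't change that 10/11; it is now spread over the 2 remaining unopened chests.
P(win by switching) = (10/11) · (1/2) = 5/11 ≈ 0.4545.

0.4545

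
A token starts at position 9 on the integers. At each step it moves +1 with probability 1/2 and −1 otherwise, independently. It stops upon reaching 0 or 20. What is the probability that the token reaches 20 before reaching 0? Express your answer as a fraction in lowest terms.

9/20

With a fair step, P(i) = ½P(i−1) + ½P(i+1) with P(0)=0, P(20)=1 has the linear solution P(i) = i/20.
P(9) = 9/20.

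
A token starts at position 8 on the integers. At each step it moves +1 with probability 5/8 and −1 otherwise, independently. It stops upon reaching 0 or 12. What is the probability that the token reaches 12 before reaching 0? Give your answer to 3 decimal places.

Let r = q/p = (3/8)/(5/8) = 3/5. The recurrence P(i) = p·P(i+1) + q·P(i−1) with P(0)=0, P(12)=1 gives P(i) = (1 − r^i)/(1 − r^12).
P(8) = (1 − (3/5)^8) / (1 − (3/5)^12) = 441250/447811 ≈ 0.985.

0.985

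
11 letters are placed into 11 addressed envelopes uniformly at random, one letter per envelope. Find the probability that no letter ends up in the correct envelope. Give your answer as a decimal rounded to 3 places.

0.368

This is the derangement probability: permutations of 11 with no fixed point.
D(11) = 11! · (1 − 1/1! + 1/2! − ··· + (−1)^11/11!) = 14684570.
P = 14684570/39916800 = 1468457/3991680 ≈ 0.368.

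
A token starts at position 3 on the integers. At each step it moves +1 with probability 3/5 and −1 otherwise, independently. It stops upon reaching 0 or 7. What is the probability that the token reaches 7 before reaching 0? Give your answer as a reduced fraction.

1539/2059

Let r = q/p = (2/5)/(3/5) = 2/3. The recurrence P(i) = p·P(i+1) + q·P(i−1) with P(0)=0, P(7)=1 gives P(i) = (1 − r^i)/(1 − r^7).
P(3) = (1 − (2/3)^3) / (1 − (2/3)^7) = 1539/2059.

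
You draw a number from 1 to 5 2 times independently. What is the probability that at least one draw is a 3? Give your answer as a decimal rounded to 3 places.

P(no draw is a 3) = (4/5)^2 ≈ 0.640.
P(at least one) = 1 − 0.640 = 0.360.

0.360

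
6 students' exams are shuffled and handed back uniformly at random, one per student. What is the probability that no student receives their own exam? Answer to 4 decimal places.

This is the derangement probability: permutations of 6 with no fixed point.
D(6) = 6! · (1 − 1/1! + 1/2! − ··· + (−1)^6/6!) = 265.
P = 265/720 = 53/144 ≈ 0.3681.

0.3681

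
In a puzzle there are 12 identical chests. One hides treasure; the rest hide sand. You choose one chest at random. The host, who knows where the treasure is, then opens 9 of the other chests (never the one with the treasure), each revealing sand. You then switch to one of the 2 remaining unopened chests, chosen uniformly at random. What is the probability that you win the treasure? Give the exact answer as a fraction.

11/24

Your original chest holds the treasure with probability 1/12, so the other 11 collectively hold it with probability 11/12.
The host can always find 9 empty chests to open, so the reveals don't change that 11/12; it is now spread over the 2 remaining unopened chests.
P(win by switching) = (11/12) · (1/2) = 11/24.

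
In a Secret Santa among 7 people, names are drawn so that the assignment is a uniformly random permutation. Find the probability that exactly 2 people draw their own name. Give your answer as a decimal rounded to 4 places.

Choose which 2 of the 7 are fixed: C(7,2) = 21 ways.
The remaining 5 must have no fixed point: D(5) = 44.
P = 21·44/5040 = 11/60 ≈ 0.1833.

0.1833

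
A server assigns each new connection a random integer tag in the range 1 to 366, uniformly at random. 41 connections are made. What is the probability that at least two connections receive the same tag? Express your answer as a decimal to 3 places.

0.903

It's easier to compute the probability that all 41 are distinct.
P(all distinct) = 366/366 · 365/366 · ··· · 326/366 ≈ 0.097.
So the probability of at least one match is 1 − 0.097 = 0.903.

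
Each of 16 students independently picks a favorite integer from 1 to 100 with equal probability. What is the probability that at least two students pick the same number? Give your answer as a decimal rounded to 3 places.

It's easier to compute the probability that all 16 are distinct.
P(all distinct) = 100/100 · 99/100 · ··· · 85/100 ≈ 0.282.
So the probability of at least one match is 1 − 0.282 = 0.718.

0.718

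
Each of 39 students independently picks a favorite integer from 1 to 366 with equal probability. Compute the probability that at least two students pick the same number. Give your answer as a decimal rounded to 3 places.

It's easier to compute the probability that all 39 are distinct.
P(all distinct) = 366/366 · 365/366 · ··· · 328/366 ≈ 0.123.
So the probability of at least one match is 1 − 0.123 = 0.877.

0.877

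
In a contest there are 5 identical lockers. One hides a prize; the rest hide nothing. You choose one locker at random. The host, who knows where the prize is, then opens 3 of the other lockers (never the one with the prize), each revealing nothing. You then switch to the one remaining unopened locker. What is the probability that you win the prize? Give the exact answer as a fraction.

4/5

Your original locker holds the prize with probability 1/5, so the other 4 collectively hold it with probability 4/5.
The host can always find 3 empty lockers to open, so the reveals don't change that 4/5; it is now spread over the 1 remaining unopened locker.
P(win by switching) = (4/5) · (1/1) = 4/5.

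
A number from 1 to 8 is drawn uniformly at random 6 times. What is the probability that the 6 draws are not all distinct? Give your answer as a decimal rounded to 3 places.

P(all 6 different) = 8/8 · 7/8 · ··· · 3/8 ≈ 0.077.
P(at least two equal) = 1 − 0.077 = 0.923.

0.923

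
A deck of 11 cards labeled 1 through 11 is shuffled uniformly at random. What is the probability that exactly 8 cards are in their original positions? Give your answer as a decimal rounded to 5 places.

0.00001

Choose which 8 of the 11 are fixed: C(11,8) = 165 ways.
The remaining 3 must have no fixed point: D(3) = 2.
P = 165·2/39916800 = 1/120960 ≈ 0.00001.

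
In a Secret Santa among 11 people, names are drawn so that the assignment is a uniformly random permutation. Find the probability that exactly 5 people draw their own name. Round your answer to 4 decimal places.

Choose which 5 of the 11 are fixed: C(11,5) = 462 ways.
The remaining 6 must have no fixed point: D(6) = 265.
P = 462·265/39916800 = 53/17280 ≈ 0.0031.

0.0031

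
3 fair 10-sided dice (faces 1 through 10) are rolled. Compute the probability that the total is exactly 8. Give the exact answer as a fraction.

21/1000

There are 10^3 = 1000 equally likely outcomes.
The number of ordered 3-tuples from {1,…,10} summing to 8 is 21.
P(sum = 8) = 21/1000.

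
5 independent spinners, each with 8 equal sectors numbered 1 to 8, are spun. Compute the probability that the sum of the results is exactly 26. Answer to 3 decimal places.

0.061

There are 8^5 = 32768 equally likely outcomes.
The number of ordered 5-tuples from {1,…,8} summing to 26 is 2010.
P(sum = 26) = 2010/32768 = 1005/16384 ≈ 0.061.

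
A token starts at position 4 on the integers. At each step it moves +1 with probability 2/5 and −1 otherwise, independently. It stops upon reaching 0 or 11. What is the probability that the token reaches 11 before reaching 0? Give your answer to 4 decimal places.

Let r = q/p = (3/5)/(2/5) = 3/2. The recurrence P(i) = p·P(i+1) + q·P(i−1) with P(0)=0, P(11)=1 gives P(i) = (1 − r^i)/(1 − r^11).
P(4) = (1 − (3/2)^4) / (1 − (3/2)^11) = 8320/175099 ≈ 0.0475.

0.0475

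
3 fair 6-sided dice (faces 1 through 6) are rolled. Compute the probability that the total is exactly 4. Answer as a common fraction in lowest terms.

There are 6^3 = 216 equally likely outcomes.
The number of ordered 3-tuples from {1,…,6} summing to 4 is 3.
P(sum = 4) = 3/216 = 1/72.

1/72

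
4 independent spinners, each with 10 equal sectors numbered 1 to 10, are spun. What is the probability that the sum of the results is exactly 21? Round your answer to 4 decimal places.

0.0660

There are 10^4 = 10000 equally likely outcomes.
The number of ordered 4-tuples from {1,…,10} summing to 21 is 660.
P(sum = 21) = 660/10000 = 33/500 ≈ 0.0660.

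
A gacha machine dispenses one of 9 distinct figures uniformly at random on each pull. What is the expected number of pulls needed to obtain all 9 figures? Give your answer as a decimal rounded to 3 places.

25.461

After i distinct types are collected, each trial gives a new one with probability (9−i)/9, so the expected wait for the next new type is 9/(9−i).
E = 9/9 + 9/8 + 9/7 + 9/6 + 9/5 + 9/4 + 9/3 + 9/2 + 9/1 = 7129/280 ≈ 25.461.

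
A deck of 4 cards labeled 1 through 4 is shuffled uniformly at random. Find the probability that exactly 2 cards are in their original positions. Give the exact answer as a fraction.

Choose which 2 of the 4 are fixed: C(4,2) = 6 ways.
The remaining 2 must have no fixed point: D(2) = 1.
P = 6·1/24 = 1/4.

1/4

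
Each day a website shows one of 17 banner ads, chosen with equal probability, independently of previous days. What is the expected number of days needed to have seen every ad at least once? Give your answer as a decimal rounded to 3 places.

58.472

After i distinct types are collected, each trial gives a new one with probability (17−i)/17, so the expected wait for the next new type is 17/(17−i).
E = 17/17 + 17/16 + 17/15 + 17/14 + 17/13 + 17/12 + 17/11 + 17/10 + 17/9 + 17/8 + 17/7 + 17/6 + 17/5 + 17/4 + 17/3 + 17/2 + 17/1 = 42142223/720720 ≈ 58.472.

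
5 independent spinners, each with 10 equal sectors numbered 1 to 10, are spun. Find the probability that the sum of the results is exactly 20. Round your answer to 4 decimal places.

0.0325

There are 10^5 = 100000 equally likely outcomes.
The number of ordered 5-tuples from {1,…,10} summing to 20 is 3246.
P(sum = 20) = 3246/100000 = 1623/50000 ≈ 0.0325.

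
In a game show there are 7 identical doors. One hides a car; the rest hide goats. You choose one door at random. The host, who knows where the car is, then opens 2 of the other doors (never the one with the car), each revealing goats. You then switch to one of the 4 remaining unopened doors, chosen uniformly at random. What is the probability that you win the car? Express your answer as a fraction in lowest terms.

Your original door holds the car with probability 1/7, so the other 6 collectively hold it with probability 6/7.
The host can always find 2 empty doors to open, so the reveals don't change that 6/7; it is now spread over the 4 remaining unopened doors.
P(win by switching) = (6/7) · (1/4) = 3/14.

3/14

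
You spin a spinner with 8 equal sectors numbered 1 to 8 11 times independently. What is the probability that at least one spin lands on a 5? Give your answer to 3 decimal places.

0.770

P(no spin lands on a 5) = (7/8)^11 ≈ 0.230.
P(at least one) = 1 − 0.230 = 0.770.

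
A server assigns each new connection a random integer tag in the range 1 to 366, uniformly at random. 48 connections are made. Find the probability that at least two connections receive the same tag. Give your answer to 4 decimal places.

0.9602

It's easier to compute the probability that all 48 are distinct.
P(all distinct) = 366/366 · 365/366 · ··· · 319/366 ≈ 0.0398.
So the probability of at least one match is 1 − 0.0398 = 0.9602.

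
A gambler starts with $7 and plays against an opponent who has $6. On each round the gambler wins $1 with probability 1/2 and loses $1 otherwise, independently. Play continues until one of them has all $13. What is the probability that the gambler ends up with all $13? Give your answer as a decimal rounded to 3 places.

With a fair step, P(i) = ½P(i−1) + ½P(i+1) with P(0)=0, P(13)=1 has the linear solution P(i) = i/13.
P(7) = 7/13 ≈ 0.538.

0.538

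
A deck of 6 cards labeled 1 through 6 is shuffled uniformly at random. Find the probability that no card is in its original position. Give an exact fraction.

This is the derangement probability: permutations of 6 with no fixed point.
D(6) = 6! · (1 − 1/1! + 1/2! − ··· + (−1)^6/6!) = 265.
P = 265/720 = 53/144.

53/144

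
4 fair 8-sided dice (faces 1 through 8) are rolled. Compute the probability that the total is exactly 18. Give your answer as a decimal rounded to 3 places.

There are 8^4 = 4096 equally likely outcomes.
The number of ordered 4-tuples from {1,…,8} summing to 18 is 344.
P(sum = 18) = 344/4096 = 43/512 ≈ 0.084.

0.084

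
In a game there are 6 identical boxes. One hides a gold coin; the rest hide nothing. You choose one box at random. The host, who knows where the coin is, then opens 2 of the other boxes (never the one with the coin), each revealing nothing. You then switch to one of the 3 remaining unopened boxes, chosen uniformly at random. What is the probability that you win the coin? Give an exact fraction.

Your original box holds the coin with probability 1/6, so the other 5 collectively hold it with probability 5/6.
The host can always find 2 empty boxes to open, so the reveals don't change that 5/6; it is now spread over the 3 remaining unopened boxes.
P(win by switching) = (5/6) · (1/3) = 5/18.

5/18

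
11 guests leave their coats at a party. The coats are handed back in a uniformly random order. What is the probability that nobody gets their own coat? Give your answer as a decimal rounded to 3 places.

0.368

This is the derangement probability: permutations of 11 with no fixed point.
D(11) = 11! · (1 − 1/1! + 1/2! − ··· + (−1)^11/11!) = 14684570.
P = 14684570/39916800 = 1468457/3991680 ≈ 0.368.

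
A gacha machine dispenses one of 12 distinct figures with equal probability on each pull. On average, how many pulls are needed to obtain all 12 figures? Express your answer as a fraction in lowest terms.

86021/2310

After i distinct types are collected, each trial gives a new one with probability (12−i)/12, so the expected wait for the next new type is 12/(12−i).
E = 12/12 + 12/11 + 12/10 + 12/9 + 12/8 + 12/7 + 12/6 + 12/5 + 12/4 + 12/3 + 12/2 + 12/1 = 86021/2310.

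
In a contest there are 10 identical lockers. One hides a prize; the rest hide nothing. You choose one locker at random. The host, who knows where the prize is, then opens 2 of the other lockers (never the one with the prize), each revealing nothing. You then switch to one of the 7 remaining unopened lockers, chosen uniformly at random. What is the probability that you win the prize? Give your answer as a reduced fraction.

Your original locker holds the prize with probability 1/10, so the other 9 collectively hold it with probability 9/10.
The host can always find 2 empty lockers to open, so the reveals don't change that 9/10; it is now spread over the 7 remaining unopened lockers.
P(win by switching) = (9/10) · (1/7) = 9/70.

9/70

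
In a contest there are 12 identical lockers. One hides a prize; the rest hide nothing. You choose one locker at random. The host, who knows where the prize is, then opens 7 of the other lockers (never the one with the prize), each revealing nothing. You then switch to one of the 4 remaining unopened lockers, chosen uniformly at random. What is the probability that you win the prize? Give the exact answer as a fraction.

11/48

Your original locker holds the prize with probability 1/12, so the other 11 collectively hold it with probability 11/12.
The host can always find 7 empty lockers to open, so the reveals don't change that 11/12; it is now spread over the 4 remaining unopened lockers.
P(win by switching) = (11/12) · (1/4) = 11/48.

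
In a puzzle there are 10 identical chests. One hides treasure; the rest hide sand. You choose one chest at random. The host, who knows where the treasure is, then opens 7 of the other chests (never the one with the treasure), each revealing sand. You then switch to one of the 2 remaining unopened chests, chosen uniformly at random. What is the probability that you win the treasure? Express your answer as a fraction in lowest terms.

Your original chest holds the treasure with probability 1/10, so the other 9 collectively hold it with probability 9/10.
The host can always find 7 empty chests to open, so the reveals don't change that 9/10; it is now spread over the 2 remaining unopened chests.
P(win by switching) = (9/10) · (1/2) = 9/20.

9/20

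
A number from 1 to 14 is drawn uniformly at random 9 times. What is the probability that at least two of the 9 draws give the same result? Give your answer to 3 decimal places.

0.965

P(all 9 different) = 14/14 · 13/14 · ··· · 6/14 ≈ 0.035.
P(at least two equal) = 1 − 0.035 = 0.965.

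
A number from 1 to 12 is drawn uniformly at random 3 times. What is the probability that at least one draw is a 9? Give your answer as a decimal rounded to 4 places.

0.2297

P(no draw is a 9) = (11/12)^3 ≈ 0.7703.
P(at least one) = 1 − 0.7703 = 0.2297.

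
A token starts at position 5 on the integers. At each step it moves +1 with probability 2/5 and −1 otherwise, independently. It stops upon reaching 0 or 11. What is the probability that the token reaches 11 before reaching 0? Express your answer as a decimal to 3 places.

0.077

Let r = q/p = (3/5)/(2/5) = 3/2. The recurrence P(i) = p·P(i+1) + q·P(i−1) with P(0)=0, P(11)=1 gives P(i) = (1 − r^i)/(1 − r^11).
P(5) = (1 − (3/2)^5) / (1 − (3/2)^11) = 13504/175099 ≈ 0.077.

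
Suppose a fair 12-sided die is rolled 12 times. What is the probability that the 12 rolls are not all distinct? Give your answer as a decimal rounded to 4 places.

P(all 12 different) = 12/12 · 11/12 · ··· · 1/12 ≈ 0.0001.
P(at least two equal) = 1 − 0.0001 = 0.9999.

0.9999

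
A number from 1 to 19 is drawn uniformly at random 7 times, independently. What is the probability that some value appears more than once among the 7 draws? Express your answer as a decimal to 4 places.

P(all 7 different) = 19/19 · 18/19 · ··· · 13/19 ≈ 0.2841.
P(at least two equal) = 1 − 0.2841 = 0.7159.

0.7159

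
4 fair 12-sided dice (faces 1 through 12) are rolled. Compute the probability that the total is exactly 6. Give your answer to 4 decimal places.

There are 12^4 = 20736 equally likely outcomes.
The number of ordered 4-tuples from {1,…,12} summing to 6 is 10.
P(sum = 6) = 10/20736 = 5/10368 ≈ 0.0005.

0.0005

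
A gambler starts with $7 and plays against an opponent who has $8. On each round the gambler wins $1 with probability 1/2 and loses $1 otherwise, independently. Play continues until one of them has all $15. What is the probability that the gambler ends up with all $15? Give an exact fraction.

With a fair step, P(i) = ½P(i−1) + ½P(i+1) with P(0)=0, P(15)=1 has the linear solution P(i) = i/15.
P(7) = 7/15.

7/15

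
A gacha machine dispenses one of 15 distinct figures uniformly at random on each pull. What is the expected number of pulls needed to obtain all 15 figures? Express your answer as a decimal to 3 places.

49.773

After i distinct types are collected, each trial gives a new one with probability (15−i)/15, so the expected wait for the next new type is 15/(15−i).
E = 15/15 + 15/14 + 15/13 + 15/12 + 15/11 + 15/10 + 15/9 + 15/8 + 15/7 + 15/6 + 15/5 + 15/4 + 15/3 + 15/2 + 15/1 = 1195757/24024 ≈ 49.773.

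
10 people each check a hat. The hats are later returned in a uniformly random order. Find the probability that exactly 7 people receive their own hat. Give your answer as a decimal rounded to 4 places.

0.0001

Choose which 7 of the 10 are fixed: C(10,7) = 120 ways.
The remaining 3 must have no fixed point: D(3) = 2.
P = 120·2/3628800 = 1/15120 ≈ 0.0001.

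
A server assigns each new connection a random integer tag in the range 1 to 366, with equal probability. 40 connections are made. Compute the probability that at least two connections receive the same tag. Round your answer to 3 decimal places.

0.891

It's easier to compute the probability that all 40 are distinct.
P(all distinct) = 366/366 · 365/366 · ··· · 327/366 ≈ 0.109.
So the probability of at least one match is 1 − 0.109 = 0.891.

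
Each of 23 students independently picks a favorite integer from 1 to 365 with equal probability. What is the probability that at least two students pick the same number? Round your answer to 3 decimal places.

It's easier to compute the probability that all 23 are distinct.
P(all distinct) = 365/365 · 364/365 · ··· · 343/365 ≈ 0.493.
So the probability of at least one match is 1 − 0.493 = 0.507.

0.507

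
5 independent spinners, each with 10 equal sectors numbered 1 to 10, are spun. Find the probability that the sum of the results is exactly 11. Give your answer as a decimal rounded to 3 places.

0.002

There are 10^5 = 100000 equally likely outcomes.
The number of ordered 5-tuples from {1,…,10} summing to 11 is 210.
P(sum = 11) = 210/100000 = 21/10000 ≈ 0.002.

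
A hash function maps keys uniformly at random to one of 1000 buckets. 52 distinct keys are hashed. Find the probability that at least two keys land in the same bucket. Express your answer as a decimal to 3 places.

0.741

It's easier to compute the probability that all 52 are distinct.
P(all distinct) = 1000/1000 · 999/1000 · ··· · 949/1000 ≈ 0.259.
So the probability of at least one match is 1 − 0.259 = 0.741.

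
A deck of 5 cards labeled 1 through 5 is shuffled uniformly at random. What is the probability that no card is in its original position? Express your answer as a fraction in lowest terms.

11/30

This is the derangement probability: permutations of 5 with no fixed point.
D(5) = 5! · (1 − 1/1! + 1/2! − ··· + (−1)^5/5!) = 44.
P = 44/120 = 11/30.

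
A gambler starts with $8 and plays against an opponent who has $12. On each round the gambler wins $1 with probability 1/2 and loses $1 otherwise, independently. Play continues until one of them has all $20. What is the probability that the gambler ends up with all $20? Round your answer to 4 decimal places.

0.4000

With a fair step, P(i) = ½P(i−1) + ½P(i+1) with P(0)=0, P(20)=1 has the linear solution P(i) = i/20.
P(8) = 8/20 = 2/5 ≈ 0.4000.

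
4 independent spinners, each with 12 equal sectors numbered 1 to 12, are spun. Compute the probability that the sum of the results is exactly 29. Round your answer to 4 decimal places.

0.0511

There are 12^4 = 20736 equally likely outcomes.
The number of ordered 4-tuples from {1,…,12} summing to 29 is 1060.
P(sum = 29) = 1060/20736 = 265/5184 ≈ 0.0511.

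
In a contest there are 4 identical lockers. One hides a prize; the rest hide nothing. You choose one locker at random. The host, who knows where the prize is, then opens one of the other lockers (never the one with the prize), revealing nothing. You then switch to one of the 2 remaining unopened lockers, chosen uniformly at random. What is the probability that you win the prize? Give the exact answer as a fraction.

3/8

Your original locker holds the prize with probability 1/4, so the other 3 collectively hold it with probability 3/4.
The host can always find an empty locker to open, so this doesn't change that 3/4; it is now spread over the 2 remaining unopened lockers.
P(win by switching) = (3/4) · (1/2) = 3/8.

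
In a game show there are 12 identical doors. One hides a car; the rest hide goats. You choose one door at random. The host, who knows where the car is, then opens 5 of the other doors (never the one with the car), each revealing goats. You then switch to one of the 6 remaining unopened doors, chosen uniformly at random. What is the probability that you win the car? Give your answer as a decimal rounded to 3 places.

0.153

Your original door holds the car with probability 1/12, so the other 11 collectively hold it with probability 11/12.
The host can always find 5 empty doors to open, so the reveals don't change that 11/12; it is now spread over the 6 remaining unopened doors.
P(win by switching) = (11/12) · (1/6) = 11/72 ≈ 0.153.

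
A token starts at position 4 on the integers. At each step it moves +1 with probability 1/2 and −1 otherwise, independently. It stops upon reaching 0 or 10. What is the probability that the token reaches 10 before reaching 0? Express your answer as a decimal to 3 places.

With a fair step, P(i) = ½P(i−1) + ½P(i+1) with P(0)=0, P(10)=1 has the linear solution P(i) = i/10.
P(4) = 4/10 = 2/5 ≈ 0.400.

0.400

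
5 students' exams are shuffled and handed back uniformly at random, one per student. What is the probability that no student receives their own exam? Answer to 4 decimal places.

This is the derangement probability: permutations of 5 with no fixed point.
D(5) = 5! · (1 − 1/1! + 1/2! − ··· + (−1)^5/5!) = 44.
P = 44/120 = 11/30 ≈ 0.3667.

0.3667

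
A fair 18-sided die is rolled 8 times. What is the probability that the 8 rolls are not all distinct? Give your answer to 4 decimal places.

0.8399

P(all 8 different) = 18/18 · 17/18 · ··· · 11/18 ≈ 0.1601.
P(at least two equal) = 1 − 0.1601 = 0.8399.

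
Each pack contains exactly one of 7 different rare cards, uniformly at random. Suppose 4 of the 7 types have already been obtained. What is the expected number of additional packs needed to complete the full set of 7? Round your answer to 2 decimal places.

12.83

Starting from 4 distinct types, each trial gives a new one with probability (7−i)/7 when i types are held, so the wait for the next new type is 7/(7−i).
E = 7/3 + 7/2 + 7/1 = 77/6 ≈ 12.83.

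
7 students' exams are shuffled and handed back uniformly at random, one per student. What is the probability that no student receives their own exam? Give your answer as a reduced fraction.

This is the derangement probability: permutations of 7 with no fixed point.
D(7) = 7! · (1 − 1/1! + 1/2! − ··· + (−1)^7/7!) = 1854.
P = 1854/5040 = 103/280.

103/280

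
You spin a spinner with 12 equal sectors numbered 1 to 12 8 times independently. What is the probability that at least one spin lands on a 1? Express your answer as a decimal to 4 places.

0.5015

P(no spin lands on a 1) = (11/12)^8 ≈ 0.4985.
P(at least one) = 1 − 0.4985 = 0.5015.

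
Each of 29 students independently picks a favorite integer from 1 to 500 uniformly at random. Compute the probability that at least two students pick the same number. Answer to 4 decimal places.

It's easier to compute the probability that all 29 are distinct.
P(all distinct) = 500/500 · 499/500 · ··· · 472/500 ≈ 0.4370.
So the probability of at least one match is 1 − 0.4370 = 0.5630.

0.5630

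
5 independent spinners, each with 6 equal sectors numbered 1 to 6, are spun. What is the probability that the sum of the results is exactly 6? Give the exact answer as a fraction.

There are 6^5 = 7776 equally likely outcomes.
The number of ordered 5-tuples from {1,…,6} summing to 6 is 5.
P(sum = 6) = 5/7776.

5/7776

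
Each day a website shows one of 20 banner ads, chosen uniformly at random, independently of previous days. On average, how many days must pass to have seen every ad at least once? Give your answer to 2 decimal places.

71.95

After i distinct types are collected, each trial gives a new one with probability (20−i)/20, so the expected wait for the next new type is 20/(20−i).
E = 20/20 + 20/19 + 20/18 + 20/17 + 20/16 + 20/15 + 20/14 + 20/13 + 20/12 + 20/11 + 20/10 + 20/9 + 20/8 + 20/7 + 20/6 + 20/5 + 20/4 + 20/3 + 20/2 + 20/1 = 279175675/3879876 ≈ 71.95.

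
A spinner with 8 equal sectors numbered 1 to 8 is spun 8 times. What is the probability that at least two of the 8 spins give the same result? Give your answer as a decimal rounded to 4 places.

0.9976

P(all 8 different) = 8/8 · 7/8 · ··· · 1/8 ≈ 0.0024.
P(at least two equal) = 1 − 0.0024 = 0.9976.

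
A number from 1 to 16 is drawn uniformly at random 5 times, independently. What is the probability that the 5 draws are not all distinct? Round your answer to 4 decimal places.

0.5001

P(all 5 different) = 16/16 · 15/16 · ··· · 12/16 ≈ 0.4999.
P(at least two equal) = 1 − 0.4999 = 0.5001.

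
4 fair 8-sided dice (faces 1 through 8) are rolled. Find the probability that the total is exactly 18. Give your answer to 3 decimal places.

0.084

There are 8^4 = 4096 equally likely outcomes.
The number of ordered 4-tuples from {1,…,8} summing to 18 is 344.
P(sum = 18) = 344/4096 = 43/512 ≈ 0.084.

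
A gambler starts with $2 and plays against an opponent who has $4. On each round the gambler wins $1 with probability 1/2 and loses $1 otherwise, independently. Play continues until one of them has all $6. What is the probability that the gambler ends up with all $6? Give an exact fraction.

1/3

With a fair step, P(i) = ½P(i−1) + ½P(i+1) with P(0)=0, P(6)=1 has the linear solution P(i) = i/6.
P(2) = 2/6 = 1/3.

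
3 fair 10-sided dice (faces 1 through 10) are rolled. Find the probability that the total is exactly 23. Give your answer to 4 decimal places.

0.0360

There are 10^3 = 1000 equally likely outcomes.
The number of ordered 3-tuples from {1,…,10} summing to 23 is 36.
P(sum = 23) = 36/1000 = 9/250 ≈ 0.0360.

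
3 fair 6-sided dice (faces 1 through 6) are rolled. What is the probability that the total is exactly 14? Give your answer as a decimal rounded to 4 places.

0.0694

There are 6^3 = 216 equally likely outcomes.
The number of ordered 3-tuples from {1,…,6} summing to 14 is 15.
P(sum = 14) = 15/216 = 5/72 ≈ 0.0694.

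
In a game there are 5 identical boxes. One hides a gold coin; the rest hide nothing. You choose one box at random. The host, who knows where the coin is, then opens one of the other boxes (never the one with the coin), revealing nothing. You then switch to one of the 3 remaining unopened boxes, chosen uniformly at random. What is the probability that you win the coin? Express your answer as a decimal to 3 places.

Your original box holds the coin with probability 1/5, so the other 4 collectively hold it with probability 4/5.
The host can always find an empty box to open, so this doesn't change that 4/5; it is now spread over the 3 remaining unopened boxes.
P(win by switching) = (4/5) · (1/3) = 4/15 ≈ 0.267.

0.267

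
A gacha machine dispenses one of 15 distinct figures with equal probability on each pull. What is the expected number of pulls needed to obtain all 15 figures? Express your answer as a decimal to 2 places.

49.77

After i distinct types are collected, each trial gives a new one with probability (15−i)/15, so the expected wait for the next new type is 15/(15−i).
E = 15/15 + 15/14 + 15/13 + 15/12 + 15/11 + 15/10 + 15/9 + 15/8 + 15/7 + 15/6 + 15/5 + 15/4 + 15/3 + 15/2 + 15/1 = 1195757/24024 ≈ 49.77.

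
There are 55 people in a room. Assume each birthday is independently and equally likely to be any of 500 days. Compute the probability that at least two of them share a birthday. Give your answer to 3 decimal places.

It's easier to compute the probability that all 55 are distinct.
P(all distinct) = 500/500 · 499/500 · ··· · 446/500 ≈ 0.046.
So the probability of at least one match is 1 − 0.046 = 0.954.

0.954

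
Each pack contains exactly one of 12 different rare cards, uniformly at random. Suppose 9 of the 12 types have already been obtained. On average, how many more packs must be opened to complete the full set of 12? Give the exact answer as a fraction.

Starting from 9 distinct types, each trial gives a new one with probability (12−i)/12 when i types are held, so the wait for the next new type is 12/(12−i).
E = 12/3 + 12/2 + 12/1 = 22.

22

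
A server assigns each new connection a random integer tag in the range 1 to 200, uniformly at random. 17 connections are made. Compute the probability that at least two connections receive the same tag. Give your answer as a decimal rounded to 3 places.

It's easier to compute the probability that all 17 are distinct.
P(all distinct) = 200/200 · 199/200 · ··· · 184/200 ≈ 0.497.
So the probability of at least one match is 1 − 0.497 = 0.503.

0.503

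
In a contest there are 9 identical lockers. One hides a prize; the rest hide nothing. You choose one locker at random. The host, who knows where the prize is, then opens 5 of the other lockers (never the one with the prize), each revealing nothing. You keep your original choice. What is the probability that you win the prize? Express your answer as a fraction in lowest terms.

The host can always open 5 empty lockers regardless of your choice, so the reveals give no information about your original locker.
P(win by staying) = 1/9.

1/9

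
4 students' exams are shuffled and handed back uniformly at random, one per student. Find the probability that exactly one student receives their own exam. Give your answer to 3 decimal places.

Choose which one is fixed: C(4,1) = 4 ways.
The remaining 3 must have no fixed point: D(3) = 2.
P = 4·2/24 = 1/3 ≈ 0.333.

0.333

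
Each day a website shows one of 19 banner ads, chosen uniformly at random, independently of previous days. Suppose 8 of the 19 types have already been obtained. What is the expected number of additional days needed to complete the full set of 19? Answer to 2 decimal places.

Starting from 8 distinct types, each trial gives a new one with probability (19−i)/19 when i types are held, so the wait for the next new type is 19/(19−i).
E = 19/11 + 19/10 + 19/9 + 19/8 + 19/7 + 19/6 + 19/5 + 19/4 + 19/3 + 19/2 + 19/1 = 1590509/27720 ≈ 57.38.

57.38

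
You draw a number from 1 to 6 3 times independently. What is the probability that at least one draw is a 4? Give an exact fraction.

P(no draw is a 4) = (5/6)^3 = 125/216.
P(at least one) = 1 − 125/216 = 91/216.

91/216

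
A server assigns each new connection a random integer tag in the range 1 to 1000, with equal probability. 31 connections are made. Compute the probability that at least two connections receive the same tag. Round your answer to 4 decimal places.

0.3749

It's easier to compute the probability that all 31 are distinct.
P(all distinct) = 1000/1000 · 999/1000 · ··· · 970/1000 ≈ 0.6251.
So the probability of at least one match is 1 − 0.6251 = 0.3749.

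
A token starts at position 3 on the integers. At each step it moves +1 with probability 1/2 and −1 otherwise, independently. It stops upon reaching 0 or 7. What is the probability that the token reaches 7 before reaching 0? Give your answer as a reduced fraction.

3/7

With a fair step, P(i) = ½P(i−1) + ½P(i+1) with P(0)=0, P(7)=1 has the linear solution P(i) = i/7.
P(3) = 3/7.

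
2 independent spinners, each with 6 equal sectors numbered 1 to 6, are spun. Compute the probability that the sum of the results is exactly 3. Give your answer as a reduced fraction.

There are 6^2 = 36 equally likely outcomes.
The number of ordered 2-tuples from {1,…,6} summing to 3 is 2.
P(sum = 3) = 2/36 = 1/18.

1/18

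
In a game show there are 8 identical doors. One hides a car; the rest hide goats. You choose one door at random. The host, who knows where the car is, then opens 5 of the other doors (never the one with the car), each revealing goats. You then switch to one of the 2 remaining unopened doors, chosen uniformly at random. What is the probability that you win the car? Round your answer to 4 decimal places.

Your original door holds the car with probability 1/8, so the other 7 collectively hold it with probability 7/8.
The host can always find 5 empty doors to open, so the reveals don't change that 7/8; it is now spread over the 2 remaining unopened doors.
P(win by switching) = (7/8) · (1/2) = 7/16 ≈ 0.4375.

0.4375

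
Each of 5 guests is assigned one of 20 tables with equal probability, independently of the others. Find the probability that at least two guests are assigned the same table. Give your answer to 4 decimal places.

It's easier to compute the probability that all 5 are distinct.
P(all distinct) = 20/20 · 19/20 · ··· · 16/20 ≈ 0.5814.
So the probability of at least one match is 1 − 0.5814 = 0.4186.

0.4186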